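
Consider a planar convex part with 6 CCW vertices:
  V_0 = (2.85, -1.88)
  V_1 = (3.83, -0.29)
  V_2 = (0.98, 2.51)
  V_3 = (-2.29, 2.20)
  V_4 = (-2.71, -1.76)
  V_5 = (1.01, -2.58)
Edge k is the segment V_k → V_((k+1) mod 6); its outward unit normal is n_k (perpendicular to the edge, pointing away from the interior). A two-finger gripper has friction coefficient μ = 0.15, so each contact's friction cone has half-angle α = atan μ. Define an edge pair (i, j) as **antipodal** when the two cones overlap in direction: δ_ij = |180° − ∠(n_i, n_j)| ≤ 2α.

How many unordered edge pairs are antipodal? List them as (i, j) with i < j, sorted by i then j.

count = 1; pairs: (2,5)

α = atan 0.15 = 8.53°;  2α = 17.06°
n_0 = (+0.8513, -0.5247)
n_1 = (+0.7008, +0.7133)
n_2 = (-0.0944, +0.9955)
n_3 = (-0.9944, +0.1055)
n_4 = (-0.2153, -0.9766)
n_5 = (+0.3556, -0.9346)
  (0,1): δ = 102.85°  ·
  (0,2): δ = 52.94°  ·
  (0,3): δ = 25.59°  ·
  (0,4): δ = 109.22°  ·
  (0,5): δ = 142.48°  ·
  (1,2): δ = 130.09°  ·
  (1,3): δ = 51.56°  ·
  (1,4): δ = 32.06°  ·
  (1,5): δ = 65.32°  ·
  (2,3): δ = 101.47°  ·
  (2,4): δ = 17.85°  ·
  (2,5): δ = 15.41°  ✓
  (3,4): δ = 96.38°  ·
  (3,5): δ = 63.12°  ·
  (4,5): δ = 146.74°  ·
antipodal pairs: 1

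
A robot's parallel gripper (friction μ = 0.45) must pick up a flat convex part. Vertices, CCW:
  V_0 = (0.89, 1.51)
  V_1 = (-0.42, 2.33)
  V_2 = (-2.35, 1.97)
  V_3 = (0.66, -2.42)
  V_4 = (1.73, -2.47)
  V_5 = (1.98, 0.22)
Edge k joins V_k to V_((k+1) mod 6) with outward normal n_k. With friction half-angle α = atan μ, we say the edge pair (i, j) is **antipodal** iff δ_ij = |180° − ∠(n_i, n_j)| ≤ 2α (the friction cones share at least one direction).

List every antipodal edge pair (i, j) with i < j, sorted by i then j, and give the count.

α = atan 0.45 = 24.23°;  2α = 48.46°
n_0 = (+0.5306, +0.8476)
n_1 = (-0.1834, +0.9830)
n_2 = (-0.8248, -0.5655)
n_3 = (-0.0467, -0.9989)
n_4 = (+0.9957, -0.0925)
n_5 = (+0.7638, +0.6454)
  (0,1): δ = 137.39°  ·
  (0,2): δ = 23.52°  ✓
  (0,3): δ = 29.37°  ✓
  (0,4): δ = 116.74°  ·
  (0,5): δ = 162.24°  ·
  (1,2): δ = 66.13°  ·
  (1,3): δ = 13.24°  ✓
  (1,4): δ = 74.12°  ·
  (1,5): δ = 119.63°  ·
  (2,3): δ = 127.11°  ·
  (2,4): δ = 39.75°  ✓
  (2,5): δ = 5.76°  ✓
  (3,4): δ = 92.63°  ·
  (3,5): δ = 47.13°  ✓
  (4,5): δ = 134.49°  ·
antipodal pairs: 6

count = 6; pairs: (0,2), (0,3), (1,3), (2,4), (2,5), (3,5)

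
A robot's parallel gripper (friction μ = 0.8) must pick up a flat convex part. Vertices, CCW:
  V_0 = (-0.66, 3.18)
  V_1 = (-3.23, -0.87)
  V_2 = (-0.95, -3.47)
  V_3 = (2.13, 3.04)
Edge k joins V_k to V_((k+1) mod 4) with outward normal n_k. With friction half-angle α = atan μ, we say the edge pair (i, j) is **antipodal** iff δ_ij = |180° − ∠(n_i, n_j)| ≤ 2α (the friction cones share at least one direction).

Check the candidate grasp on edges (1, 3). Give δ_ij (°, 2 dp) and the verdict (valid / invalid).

α = atan 0.8 = 38.66°;  2α = 77.32°
edge 1: e_1 = (+2.28, -2.60);  n_1 = (-0.7519, -0.6593)
edge 3: e_3 = (-2.79, +0.14);  n_3 = (+0.0501, +0.9987)
∠(n_1, n_3) = 134.12°
δ = |180° − 134.12°| = 45.88°
45.88° ≤ 2α = 77.32°  →  valid

δ = 45.88°, valid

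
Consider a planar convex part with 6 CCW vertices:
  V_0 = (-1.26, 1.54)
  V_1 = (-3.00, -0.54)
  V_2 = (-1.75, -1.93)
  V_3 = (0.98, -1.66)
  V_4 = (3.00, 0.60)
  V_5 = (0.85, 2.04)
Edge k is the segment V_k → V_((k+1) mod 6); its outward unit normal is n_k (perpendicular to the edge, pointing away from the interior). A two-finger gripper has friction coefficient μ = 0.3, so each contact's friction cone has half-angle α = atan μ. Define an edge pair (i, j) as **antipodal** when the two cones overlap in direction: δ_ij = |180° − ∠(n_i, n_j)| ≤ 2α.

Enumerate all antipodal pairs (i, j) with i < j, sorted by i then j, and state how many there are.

α = atan 0.3 = 16.70°;  2α = 33.40°
n_0 = (-0.7670, +0.6416)
n_1 = (-0.7436, -0.6687)
n_2 = (+0.0984, -0.9951)
n_3 = (+0.7456, -0.6664)
n_4 = (+0.5565, +0.8309)
n_5 = (-0.2306, +0.9731)
  (0,1): δ = 98.12°  ·
  (0,2): δ = 44.44°  ·
  (0,3): δ = 1.88°  ✓
  (0,4): δ = 96.10°  ·
  (0,5): δ = 143.25°  ·
  (1,2): δ = 126.32°  ·
  (1,3): δ = 83.75°  ·
  (1,4): δ = 14.22°  ✓
  (1,5): δ = 61.37°  ·
  (2,3): δ = 137.44°  ·
  (2,4): δ = 39.46°  ·
  (2,5): δ = 7.68°  ✓
  (3,4): δ = 82.02°  ·
  (3,5): δ = 34.88°  ·
  (4,5): δ = 132.86°  ·
antipodal pairs: 3

count = 3; pairs: (0,3), (1,4), (2,5)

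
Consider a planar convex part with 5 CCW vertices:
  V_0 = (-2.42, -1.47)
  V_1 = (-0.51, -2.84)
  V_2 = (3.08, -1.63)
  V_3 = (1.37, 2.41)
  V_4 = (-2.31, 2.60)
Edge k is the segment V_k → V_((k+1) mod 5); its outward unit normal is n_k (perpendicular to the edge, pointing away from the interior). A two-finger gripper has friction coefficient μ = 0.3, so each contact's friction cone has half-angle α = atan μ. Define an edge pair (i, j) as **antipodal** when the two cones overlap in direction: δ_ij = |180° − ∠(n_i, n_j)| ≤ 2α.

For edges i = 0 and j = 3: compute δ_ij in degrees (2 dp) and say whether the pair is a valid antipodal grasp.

α = atan 0.3 = 16.70°;  2α = 33.40°
edge 0: e_0 = (+1.91, -1.37);  n_0 = (-0.5828, -0.8126)
edge 3: e_3 = (-3.68, +0.19);  n_3 = (+0.0516, +0.9987)
∠(n_0, n_3) = 147.30°
δ = |180° − 147.30°| = 32.70°
32.70° ≤ 2α = 33.40°  →  valid

δ = 32.70°, valid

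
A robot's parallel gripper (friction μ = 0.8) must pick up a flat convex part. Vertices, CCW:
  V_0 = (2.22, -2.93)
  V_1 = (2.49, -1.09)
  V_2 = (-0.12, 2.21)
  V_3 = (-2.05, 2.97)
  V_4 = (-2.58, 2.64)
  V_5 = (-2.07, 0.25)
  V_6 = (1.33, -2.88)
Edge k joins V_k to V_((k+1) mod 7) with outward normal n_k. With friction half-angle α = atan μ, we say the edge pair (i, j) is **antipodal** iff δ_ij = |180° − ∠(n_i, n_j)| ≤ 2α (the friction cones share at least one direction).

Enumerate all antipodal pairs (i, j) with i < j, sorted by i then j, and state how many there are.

α = atan 0.8 = 38.66°;  2α = 77.32°
n_0 = (+0.9894, -0.1452)
n_1 = (+0.7843, +0.6203)
n_2 = (+0.3664, +0.9305)
n_3 = (-0.5286, +0.8489)
n_4 = (-0.9780, -0.2087)
n_5 = (-0.6773, -0.7357)
n_6 = (-0.0561, -0.9984)
  (0,1): δ = 133.31°  ·
  (0,2): δ = 103.15°  ·
  (0,3): δ = 49.74°  ✓
  (0,4): δ = 20.39°  ✓
  (0,5): δ = 55.72°  ✓
  (0,6): δ = 95.13°  ·
  (1,2): δ = 149.83°  ·
  (1,3): δ = 96.43°  ·
  (1,4): δ = 26.30°  ✓
  (1,5): δ = 9.03°  ✓
  (1,6): δ = 48.44°  ✓
  (2,3): δ = 126.60°  ·
  (2,4): δ = 56.46°  ✓
  (2,5): δ = 21.14°  ✓
  (2,6): δ = 18.28°  ✓
  (3,4): δ = 109.86°  ·
  (3,5): δ = 74.54°  ✓
  (3,6): δ = 35.12°  ✓
  (4,5): δ = 144.68°  ·
  (4,6): δ = 105.26°  ·
  (5,6): δ = 140.58°  ·
antipodal pairs: 11

count = 11; pairs: (0,3), (0,4), (0,5), (1,4), (1,5), (1,6), (2,4), (2,5), (2,6), (3,5), (3,6)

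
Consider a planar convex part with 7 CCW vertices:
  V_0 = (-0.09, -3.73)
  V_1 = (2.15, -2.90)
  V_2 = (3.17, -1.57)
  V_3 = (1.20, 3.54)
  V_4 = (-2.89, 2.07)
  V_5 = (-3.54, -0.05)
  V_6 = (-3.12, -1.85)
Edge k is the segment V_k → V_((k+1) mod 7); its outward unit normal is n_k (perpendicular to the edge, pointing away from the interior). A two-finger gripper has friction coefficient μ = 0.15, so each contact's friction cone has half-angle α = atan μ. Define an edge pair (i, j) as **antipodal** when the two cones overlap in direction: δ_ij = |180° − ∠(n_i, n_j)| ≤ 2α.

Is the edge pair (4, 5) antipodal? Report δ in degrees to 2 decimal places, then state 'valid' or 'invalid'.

α = atan 0.15 = 8.53°;  2α = 17.06°
edge 4: e_4 = (-0.65, -2.12);  n_4 = (-0.9561, +0.2931)
edge 5: e_5 = (+0.42, -1.80);  n_5 = (-0.9738, -0.2272)
∠(n_4, n_5) = 30.18°
δ = |180° − 30.18°| = 149.82°
149.82° > 2α = 17.06°  →  invalid

δ = 149.82°, invalid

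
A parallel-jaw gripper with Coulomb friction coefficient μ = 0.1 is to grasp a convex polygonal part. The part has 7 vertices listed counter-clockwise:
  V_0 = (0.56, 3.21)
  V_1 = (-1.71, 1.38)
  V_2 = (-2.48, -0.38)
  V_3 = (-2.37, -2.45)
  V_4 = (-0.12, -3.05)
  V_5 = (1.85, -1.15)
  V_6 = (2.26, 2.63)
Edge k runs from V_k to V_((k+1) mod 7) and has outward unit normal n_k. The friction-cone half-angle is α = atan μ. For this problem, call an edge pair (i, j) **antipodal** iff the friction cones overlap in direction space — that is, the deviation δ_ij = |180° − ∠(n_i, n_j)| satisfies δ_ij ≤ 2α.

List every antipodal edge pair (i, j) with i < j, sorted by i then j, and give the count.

count = 3; pairs: (0,4), (2,5), (3,6)

α = atan 0.1 = 5.71°;  2α = 11.42°
n_0 = (-0.6276, +0.7785)
n_1 = (-0.9162, +0.4008)
n_2 = (-0.9986, -0.0531)
n_3 = (-0.2577, -0.9662)
n_4 = (+0.6942, -0.7198)
n_5 = (+0.9942, -0.1078)
n_6 = (+0.3229, +0.9464)
  (0,1): δ = 152.50°  ·
  (0,2): δ = 125.83°  ·
  (0,3): δ = 53.81°  ·
  (0,4): δ = 5.09°  ✓
  (0,5): δ = 44.93°  ·
  (0,6): δ = 122.29°  ·
  (1,2): δ = 153.33°  ·
  (1,3): δ = 81.30°  ·
  (1,4): δ = 22.41°  ·
  (1,5): δ = 17.44°  ·
  (1,6): δ = 94.79°  ·
  (2,3): δ = 107.97°  ·
  (2,4): δ = 49.08°  ·
  (2,5): δ = 9.23°  ✓
  (2,6): δ = 68.12°  ·
  (3,4): δ = 121.10°  ·
  (3,5): δ = 81.26°  ·
  (3,6): δ = 3.91°  ✓
  (4,5): δ = 140.15°  ·
  (4,6): δ = 62.80°  ·
  (5,6): δ = 102.65°  ·
antipodal pairs: 3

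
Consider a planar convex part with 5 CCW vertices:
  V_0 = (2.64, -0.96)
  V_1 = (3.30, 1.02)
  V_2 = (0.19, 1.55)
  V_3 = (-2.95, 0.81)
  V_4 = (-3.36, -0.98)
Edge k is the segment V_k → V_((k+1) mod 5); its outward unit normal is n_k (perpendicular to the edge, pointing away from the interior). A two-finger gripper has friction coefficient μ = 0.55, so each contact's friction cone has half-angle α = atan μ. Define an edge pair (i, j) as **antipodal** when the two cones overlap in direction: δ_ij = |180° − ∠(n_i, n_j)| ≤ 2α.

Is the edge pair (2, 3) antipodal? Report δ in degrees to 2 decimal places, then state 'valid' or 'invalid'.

α = atan 0.55 = 28.81°;  2α = 57.62°
edge 2: e_2 = (-3.14, -0.74);  n_2 = (-0.2294, +0.9733)
edge 3: e_3 = (-0.41, -1.79);  n_3 = (-0.9748, +0.2233)
∠(n_2, n_3) = 63.84°
δ = |180° − 63.84°| = 116.16°
116.16° > 2α = 57.62°  →  invalid

δ = 116.16°, invalid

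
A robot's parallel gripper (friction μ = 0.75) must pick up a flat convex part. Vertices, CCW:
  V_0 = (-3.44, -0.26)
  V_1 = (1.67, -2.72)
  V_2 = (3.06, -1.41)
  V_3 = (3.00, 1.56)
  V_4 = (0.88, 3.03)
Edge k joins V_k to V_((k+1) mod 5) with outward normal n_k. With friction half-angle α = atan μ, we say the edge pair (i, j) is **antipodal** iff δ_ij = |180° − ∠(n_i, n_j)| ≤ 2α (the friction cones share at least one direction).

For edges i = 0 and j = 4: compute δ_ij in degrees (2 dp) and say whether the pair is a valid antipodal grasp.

α = atan 0.75 = 36.87°;  2α = 73.74°
edge 0: e_0 = (+5.11, -2.46);  n_0 = (-0.4338, -0.9010)
edge 4: e_4 = (-4.32, -3.29);  n_4 = (-0.6059, +0.7956)
∠(n_0, n_4) = 117.00°
δ = |180° − 117.00°| = 63.00°
63.00° ≤ 2α = 73.74°  →  valid

δ = 63.00°, valid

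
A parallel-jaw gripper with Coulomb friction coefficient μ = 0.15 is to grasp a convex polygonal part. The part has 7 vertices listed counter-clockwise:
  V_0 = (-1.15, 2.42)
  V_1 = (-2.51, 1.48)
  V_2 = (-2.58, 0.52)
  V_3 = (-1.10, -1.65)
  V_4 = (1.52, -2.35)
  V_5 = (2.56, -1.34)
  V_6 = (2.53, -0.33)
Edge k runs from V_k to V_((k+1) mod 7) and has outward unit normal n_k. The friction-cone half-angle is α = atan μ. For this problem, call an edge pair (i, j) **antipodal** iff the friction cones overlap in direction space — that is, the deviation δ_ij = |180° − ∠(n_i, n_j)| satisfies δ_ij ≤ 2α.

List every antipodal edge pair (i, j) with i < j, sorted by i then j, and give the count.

count = 2; pairs: (0,4), (1,5)

α = atan 0.15 = 8.53°;  2α = 17.06°
n_0 = (-0.5686, +0.8226)
n_1 = (-0.9974, +0.0727)
n_2 = (-0.8261, -0.5635)
n_3 = (-0.2581, -0.9661)
n_4 = (+0.6967, -0.7174)
n_5 = (+0.9996, +0.0297)
n_6 = (+0.5986, +0.8010)
  (0,1): δ = 128.82°  ·
  (0,2): δ = 90.36°  ·
  (0,3): δ = 49.61°  ·
  (0,4): δ = 9.51°  ✓
  (0,5): δ = 57.05°  ·
  (0,6): δ = 108.58°  ·
  (1,2): δ = 141.53°  ·
  (1,3): δ = 100.79°  ·
  (1,4): δ = 41.67°  ·
  (1,5): δ = 5.87°  ✓
  (1,6): δ = 57.40°  ·
  (2,3): δ = 139.25°  ·
  (2,4): δ = 80.13°  ·
  (2,5): δ = 32.59°  ·
  (2,6): δ = 18.93°  ·
  (3,4): δ = 120.88°  ·
  (3,5): δ = 73.34°  ·
  (3,6): δ = 21.81°  ·
  (4,5): δ = 132.46°  ·
  (4,6): δ = 80.93°  ·
  (5,6): δ = 128.47°  ·
antipodal pairs: 2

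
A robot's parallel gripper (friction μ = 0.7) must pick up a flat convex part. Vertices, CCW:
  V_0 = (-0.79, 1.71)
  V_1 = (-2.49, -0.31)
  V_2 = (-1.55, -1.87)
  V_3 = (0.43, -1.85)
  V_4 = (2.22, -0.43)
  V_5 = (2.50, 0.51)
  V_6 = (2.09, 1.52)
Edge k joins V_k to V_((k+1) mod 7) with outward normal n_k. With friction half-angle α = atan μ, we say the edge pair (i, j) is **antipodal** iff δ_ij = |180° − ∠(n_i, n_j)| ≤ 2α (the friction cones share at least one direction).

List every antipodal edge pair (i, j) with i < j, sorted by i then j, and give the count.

α = atan 0.7 = 34.99°;  2α = 69.98°
n_0 = (-0.7651, +0.6439)
n_1 = (-0.8565, -0.5161)
n_2 = (+0.0101, -0.9999)
n_3 = (+0.6215, -0.7834)
n_4 = (+0.9584, -0.2855)
n_5 = (+0.9266, +0.3761)
n_6 = (+0.0658, +0.9978)
  (0,1): δ = 108.84°  ·
  (0,2): δ = 49.34°  ✓
  (0,3): δ = 11.49°  ✓
  (0,4): δ = 23.50°  ✓
  (0,5): δ = 62.18°  ✓
  (0,6): δ = 126.31°  ·
  (1,2): δ = 120.49°  ·
  (1,3): δ = 82.65°  ·
  (1,4): δ = 47.66°  ✓
  (1,5): δ = 8.98°  ✓
  (1,6): δ = 55.15°  ✓
  (2,3): δ = 142.15°  ·
  (2,4): δ = 107.17°  ·
  (2,5): δ = 68.48°  ✓
  (2,6): δ = 4.35°  ✓
  (3,4): δ = 145.01°  ·
  (3,5): δ = 106.33°  ·
  (3,6): δ = 42.20°  ✓
  (4,5): δ = 141.32°  ·
  (4,6): δ = 77.19°  ·
  (5,6): δ = 115.87°  ·
antipodal pairs: 10

count = 10; pairs: (0,2), (0,3), (0,4), (0,5), (1,4), (1,5), (1,6), (2,5), (2,6), (3,6)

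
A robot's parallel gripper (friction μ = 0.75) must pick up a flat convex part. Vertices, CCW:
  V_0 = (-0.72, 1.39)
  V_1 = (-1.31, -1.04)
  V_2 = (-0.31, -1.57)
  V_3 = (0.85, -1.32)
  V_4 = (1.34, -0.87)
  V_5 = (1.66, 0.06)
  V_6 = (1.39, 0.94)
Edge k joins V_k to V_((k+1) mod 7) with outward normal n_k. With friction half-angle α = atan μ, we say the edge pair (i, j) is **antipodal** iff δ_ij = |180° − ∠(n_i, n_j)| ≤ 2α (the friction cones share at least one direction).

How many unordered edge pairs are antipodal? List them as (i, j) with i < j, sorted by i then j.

α = atan 0.75 = 36.87°;  2α = 73.74°
n_0 = (-0.9718, +0.2359)
n_1 = (-0.4683, -0.8836)
n_2 = (+0.2107, -0.9776)
n_3 = (+0.6764, -0.7365)
n_4 = (+0.9456, -0.3254)
n_5 = (+0.9560, +0.2933)
n_6 = (+0.2086, +0.9780)
  (0,1): δ = 104.28°  ·
  (0,2): δ = 64.19°  ✓
  (0,3): δ = 33.79°  ✓
  (0,4): δ = 5.34°  ✓
  (0,5): δ = 30.70°  ✓
  (0,6): δ = 91.61°  ·
  (1,2): δ = 139.91°  ·
  (1,3): δ = 109.51°  ·
  (1,4): δ = 81.06°  ·
  (1,5): δ = 45.02°  ✓
  (1,6): δ = 15.88°  ✓
  (2,3): δ = 149.60°  ·
  (2,4): δ = 121.15°  ·
  (2,5): δ = 85.11°  ·
  (2,6): δ = 24.20°  ✓
  (3,4): δ = 151.55°  ·
  (3,5): δ = 115.51°  ·
  (3,6): δ = 54.60°  ✓
  (4,5): δ = 143.96°  ·
  (4,6): δ = 83.05°  ·
  (5,6): δ = 119.10°  ·
antipodal pairs: 8

count = 8; pairs: (0,2), (0,3), (0,4), (0,5), (1,5), (1,6), (2,6), (3,6)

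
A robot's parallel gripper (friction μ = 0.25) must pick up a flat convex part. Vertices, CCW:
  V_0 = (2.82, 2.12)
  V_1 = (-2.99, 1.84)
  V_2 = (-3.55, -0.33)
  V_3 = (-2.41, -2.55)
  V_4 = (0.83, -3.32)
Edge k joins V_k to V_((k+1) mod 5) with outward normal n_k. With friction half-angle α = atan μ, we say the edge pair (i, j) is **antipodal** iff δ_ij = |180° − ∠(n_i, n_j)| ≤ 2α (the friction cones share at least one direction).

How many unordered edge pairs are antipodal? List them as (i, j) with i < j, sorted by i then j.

α = atan 0.25 = 14.04°;  2α = 28.07°
n_0 = (-0.0481, +0.9988)
n_1 = (-0.9683, +0.2499)
n_2 = (-0.8896, -0.4568)
n_3 = (-0.2312, -0.9729)
n_4 = (+0.9391, -0.3435)
  (0,1): δ = 107.23°  ·
  (0,2): δ = 65.58°  ·
  (0,3): δ = 16.13°  ✓
  (0,4): δ = 67.15°  ·
  (1,2): δ = 138.35°  ·
  (1,3): δ = 88.90°  ·
  (1,4): δ = 5.62°  ✓
  (2,3): δ = 130.55°  ·
  (2,4): δ = 47.27°  ·
  (3,4): δ = 96.72°  ·
antipodal pairs: 2

count = 2; pairs: (0,3), (1,4)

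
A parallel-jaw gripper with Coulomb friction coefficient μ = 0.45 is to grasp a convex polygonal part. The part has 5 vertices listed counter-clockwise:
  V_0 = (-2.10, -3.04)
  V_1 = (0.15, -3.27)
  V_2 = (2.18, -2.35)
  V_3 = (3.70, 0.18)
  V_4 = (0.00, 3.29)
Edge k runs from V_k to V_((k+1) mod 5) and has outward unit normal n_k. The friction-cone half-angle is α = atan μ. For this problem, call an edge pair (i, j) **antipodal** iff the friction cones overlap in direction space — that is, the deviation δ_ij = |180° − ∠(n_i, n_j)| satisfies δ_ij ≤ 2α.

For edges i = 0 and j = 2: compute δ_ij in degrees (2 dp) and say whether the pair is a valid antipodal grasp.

δ = 115.16°, invalid

α = atan 0.45 = 24.23°;  2α = 48.46°
edge 0: e_0 = (+2.25, -0.23);  n_0 = (-0.1017, -0.9948)
edge 2: e_2 = (+1.52, +2.53);  n_2 = (+0.8572, -0.5150)
∠(n_0, n_2) = 64.84°
δ = |180° − 64.84°| = 115.16°
115.16° > 2α = 48.46°  →  invalid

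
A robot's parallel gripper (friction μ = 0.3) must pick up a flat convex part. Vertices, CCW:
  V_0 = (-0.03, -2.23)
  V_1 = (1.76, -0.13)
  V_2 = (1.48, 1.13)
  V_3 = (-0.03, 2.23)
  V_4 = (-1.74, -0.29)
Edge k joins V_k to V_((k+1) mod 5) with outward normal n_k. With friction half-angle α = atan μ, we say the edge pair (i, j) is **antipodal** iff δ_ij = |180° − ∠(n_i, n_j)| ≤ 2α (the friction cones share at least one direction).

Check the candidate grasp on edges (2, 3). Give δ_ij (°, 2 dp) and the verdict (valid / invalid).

δ = 88.09°, invalid

α = atan 0.3 = 16.70°;  2α = 33.40°
edge 2: e_2 = (-1.51, +1.10);  n_2 = (+0.5888, +0.8083)
edge 3: e_3 = (-1.71, -2.52);  n_3 = (-0.8275, +0.5615)
∠(n_2, n_3) = 91.91°
δ = |180° − 91.91°| = 88.09°
88.09° > 2α = 33.40°  →  invalid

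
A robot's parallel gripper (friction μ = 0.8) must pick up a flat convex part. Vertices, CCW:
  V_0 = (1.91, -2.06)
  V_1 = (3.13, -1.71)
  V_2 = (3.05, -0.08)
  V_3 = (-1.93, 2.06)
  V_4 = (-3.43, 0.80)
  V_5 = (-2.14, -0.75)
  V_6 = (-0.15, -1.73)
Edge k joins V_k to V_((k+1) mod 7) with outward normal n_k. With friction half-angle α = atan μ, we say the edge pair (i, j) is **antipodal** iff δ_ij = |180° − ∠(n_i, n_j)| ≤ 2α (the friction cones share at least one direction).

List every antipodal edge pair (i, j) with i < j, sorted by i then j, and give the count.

α = atan 0.8 = 38.66°;  2α = 77.32°
n_0 = (+0.2758, -0.9612)
n_1 = (+0.9988, +0.0490)
n_2 = (+0.3948, +0.9188)
n_3 = (-0.6432, +0.7657)
n_4 = (-0.7686, -0.6397)
n_5 = (-0.4418, -0.8971)
n_6 = (-0.1582, -0.9874)
  (0,1): δ = 103.20°  ·
  (0,2): δ = 39.26°  ✓
  (0,3): δ = 24.02°  ✓
  (0,4): δ = 113.76°  ·
  (0,5): δ = 137.77°  ·
  (0,6): δ = 154.89°  ·
  (1,2): δ = 116.06°  ·
  (1,3): δ = 52.78°  ✓
  (1,4): δ = 36.96°  ✓
  (1,5): δ = 60.97°  ✓
  (1,6): δ = 78.09°  ·
  (2,3): δ = 116.72°  ·
  (2,4): δ = 26.98°  ✓
  (2,5): δ = 2.96°  ✓
  (2,6): δ = 14.15°  ✓
  (3,4): δ = 90.26°  ·
  (3,5): δ = 66.25°  ✓
  (3,6): δ = 49.13°  ✓
  (4,5): δ = 155.99°  ·
  (4,6): δ = 138.87°  ·
  (5,6): δ = 162.88°  ·
antipodal pairs: 10

count = 10; pairs: (0,2), (0,3), (1,3), (1,4), (1,5), (2,4), (2,5), (2,6), (3,5), (3,6)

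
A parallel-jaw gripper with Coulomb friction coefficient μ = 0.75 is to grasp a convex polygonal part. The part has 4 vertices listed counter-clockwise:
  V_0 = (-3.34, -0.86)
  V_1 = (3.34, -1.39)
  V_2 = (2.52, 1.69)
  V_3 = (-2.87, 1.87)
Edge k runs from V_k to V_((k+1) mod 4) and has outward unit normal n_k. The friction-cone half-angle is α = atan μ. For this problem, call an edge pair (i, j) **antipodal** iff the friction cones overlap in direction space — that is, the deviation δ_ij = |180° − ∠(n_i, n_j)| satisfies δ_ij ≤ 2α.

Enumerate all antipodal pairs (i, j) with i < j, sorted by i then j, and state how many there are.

count = 3; pairs: (0,1), (0,2), (1,3)

α = atan 0.75 = 36.87°;  2α = 73.74°
n_0 = (-0.0791, -0.9969)
n_1 = (+0.9663, +0.2573)
n_2 = (+0.0334, +0.9994)
n_3 = (-0.9855, +0.1697)
  (0,1): δ = 70.56°  ✓
  (0,2): δ = 2.62°  ✓
  (0,3): δ = 84.77°  ·
  (1,2): δ = 106.82°  ·
  (1,3): δ = 24.68°  ✓
  (2,3): δ = 97.86°  ·
antipodal pairs: 3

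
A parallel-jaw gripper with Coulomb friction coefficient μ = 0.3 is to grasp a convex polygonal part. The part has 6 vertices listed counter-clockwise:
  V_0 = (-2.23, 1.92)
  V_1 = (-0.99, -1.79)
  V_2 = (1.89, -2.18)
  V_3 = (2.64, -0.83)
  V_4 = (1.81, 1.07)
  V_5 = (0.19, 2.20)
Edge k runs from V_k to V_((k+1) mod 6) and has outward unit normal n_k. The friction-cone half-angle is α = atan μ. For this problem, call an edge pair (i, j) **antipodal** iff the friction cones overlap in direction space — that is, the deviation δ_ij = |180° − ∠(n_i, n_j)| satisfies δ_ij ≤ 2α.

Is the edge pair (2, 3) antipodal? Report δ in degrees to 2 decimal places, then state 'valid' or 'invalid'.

δ = 127.35°, invalid

α = atan 0.3 = 16.70°;  2α = 33.40°
edge 2: e_2 = (+0.75, +1.35);  n_2 = (+0.8742, -0.4856)
edge 3: e_3 = (-0.83, +1.90);  n_3 = (+0.9164, +0.4003)
∠(n_2, n_3) = 52.65°
δ = |180° − 52.65°| = 127.35°
127.35° > 2α = 33.40°  →  invalid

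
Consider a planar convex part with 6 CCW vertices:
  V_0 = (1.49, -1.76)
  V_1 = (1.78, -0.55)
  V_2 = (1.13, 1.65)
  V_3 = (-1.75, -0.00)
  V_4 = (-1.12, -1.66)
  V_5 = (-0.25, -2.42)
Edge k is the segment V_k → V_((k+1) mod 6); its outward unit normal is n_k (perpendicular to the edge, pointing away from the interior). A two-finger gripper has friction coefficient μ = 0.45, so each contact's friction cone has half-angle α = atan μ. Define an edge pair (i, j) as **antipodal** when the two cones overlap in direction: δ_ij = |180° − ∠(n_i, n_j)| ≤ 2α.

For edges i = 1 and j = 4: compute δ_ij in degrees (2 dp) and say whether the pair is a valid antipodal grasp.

δ = 32.40°, valid

α = atan 0.45 = 24.23°;  2α = 48.46°
edge 1: e_1 = (-0.65, +2.20);  n_1 = (+0.9590, +0.2833)
edge 4: e_4 = (+0.87, -0.76);  n_4 = (-0.6579, -0.7531)
∠(n_1, n_4) = 147.60°
δ = |180° − 147.60°| = 32.40°
32.40° ≤ 2α = 48.46°  →  valid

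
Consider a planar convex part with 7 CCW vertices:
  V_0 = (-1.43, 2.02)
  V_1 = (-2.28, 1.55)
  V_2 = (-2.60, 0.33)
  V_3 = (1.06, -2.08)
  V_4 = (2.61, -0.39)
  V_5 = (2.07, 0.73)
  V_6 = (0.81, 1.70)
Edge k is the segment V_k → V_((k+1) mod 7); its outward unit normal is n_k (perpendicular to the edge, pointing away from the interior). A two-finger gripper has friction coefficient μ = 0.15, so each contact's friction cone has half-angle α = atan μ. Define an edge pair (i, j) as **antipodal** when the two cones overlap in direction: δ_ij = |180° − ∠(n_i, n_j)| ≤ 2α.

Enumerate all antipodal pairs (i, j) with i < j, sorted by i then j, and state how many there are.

count = 1; pairs: (2,5)

α = atan 0.15 = 8.53°;  2α = 17.06°
n_0 = (-0.4839, +0.8751)
n_1 = (-0.9673, +0.2537)
n_2 = (-0.5500, -0.8352)
n_3 = (+0.7370, -0.6759)
n_4 = (+0.9008, +0.4343)
n_5 = (+0.6100, +0.7924)
n_6 = (+0.1414, +0.9899)
  (0,1): δ = 133.64°  ·
  (0,2): δ = 62.30°  ·
  (0,3): δ = 18.53°  ·
  (0,4): δ = 86.80°  ·
  (0,5): δ = 113.47°  ·
  (0,6): δ = 142.93°  ·
  (1,2): δ = 108.67°  ·
  (1,3): δ = 27.83°  ·
  (1,4): δ = 40.44°  ·
  (1,5): δ = 67.11°  ·
  (1,6): δ = 96.57°  ·
  (2,3): δ = 99.16°  ·
  (2,4): δ = 30.90°  ·
  (2,5): δ = 4.23°  ✓
  (2,6): δ = 25.23°  ·
  (3,4): δ = 111.73°  ·
  (3,5): δ = 85.06°  ·
  (3,6): δ = 55.60°  ·
  (4,5): δ = 153.33°  ·
  (4,6): δ = 123.87°  ·
  (5,6): δ = 150.54°  ·
antipodal pairs: 1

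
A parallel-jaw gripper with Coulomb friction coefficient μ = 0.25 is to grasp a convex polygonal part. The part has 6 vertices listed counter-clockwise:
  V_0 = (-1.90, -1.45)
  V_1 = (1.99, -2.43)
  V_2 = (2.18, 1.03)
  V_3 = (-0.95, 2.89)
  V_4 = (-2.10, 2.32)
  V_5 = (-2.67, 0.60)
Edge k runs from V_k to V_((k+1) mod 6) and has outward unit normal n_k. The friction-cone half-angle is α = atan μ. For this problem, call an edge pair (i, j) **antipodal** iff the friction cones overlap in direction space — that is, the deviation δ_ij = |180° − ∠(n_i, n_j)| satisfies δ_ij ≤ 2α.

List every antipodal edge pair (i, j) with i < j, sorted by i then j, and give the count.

α = atan 0.25 = 14.04°;  2α = 28.07°
n_0 = (-0.2443, -0.9697)
n_1 = (+0.9985, -0.0548)
n_2 = (+0.5109, +0.8597)
n_3 = (-0.4441, +0.8960)
n_4 = (-0.9492, +0.3146)
n_5 = (-0.9361, -0.3516)
  (0,1): δ = 79.00°  ·
  (0,2): δ = 16.58°  ✓
  (0,3): δ = 40.51°  ·
  (0,4): δ = 85.81°  ·
  (0,5): δ = 124.73°  ·
  (1,2): δ = 117.58°  ·
  (1,3): δ = 60.49°  ·
  (1,4): δ = 15.19°  ✓
  (1,5): δ = 23.73°  ✓
  (2,3): δ = 122.91°  ·
  (2,4): δ = 77.61°  ·
  (2,5): δ = 38.69°  ·
  (3,4): δ = 134.70°  ·
  (3,5): δ = 95.78°  ·
  (4,5): δ = 141.08°  ·
antipodal pairs: 3

count = 3; pairs: (0,2), (1,4), (1,5)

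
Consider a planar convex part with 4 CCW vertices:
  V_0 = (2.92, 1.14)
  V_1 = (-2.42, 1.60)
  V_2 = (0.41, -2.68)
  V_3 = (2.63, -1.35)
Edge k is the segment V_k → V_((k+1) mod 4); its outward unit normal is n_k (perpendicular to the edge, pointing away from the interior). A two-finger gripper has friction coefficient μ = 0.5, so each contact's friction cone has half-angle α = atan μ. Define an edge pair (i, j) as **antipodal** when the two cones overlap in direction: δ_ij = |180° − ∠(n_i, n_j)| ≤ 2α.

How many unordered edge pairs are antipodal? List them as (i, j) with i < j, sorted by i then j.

count = 3; pairs: (0,1), (0,2), (1,3)

α = atan 0.5 = 26.57°;  2α = 53.13°
n_0 = (+0.0858, +0.9963)
n_1 = (-0.8341, -0.5515)
n_2 = (+0.5139, -0.8578)
n_3 = (+0.9933, -0.1157)
  (0,1): δ = 51.60°  ✓
  (0,2): δ = 35.85°  ✓
  (0,3): δ = 88.28°  ·
  (1,2): δ = 92.55°  ·
  (1,3): δ = 40.12°  ✓
  (2,3): δ = 127.57°  ·
antipodal pairs: 3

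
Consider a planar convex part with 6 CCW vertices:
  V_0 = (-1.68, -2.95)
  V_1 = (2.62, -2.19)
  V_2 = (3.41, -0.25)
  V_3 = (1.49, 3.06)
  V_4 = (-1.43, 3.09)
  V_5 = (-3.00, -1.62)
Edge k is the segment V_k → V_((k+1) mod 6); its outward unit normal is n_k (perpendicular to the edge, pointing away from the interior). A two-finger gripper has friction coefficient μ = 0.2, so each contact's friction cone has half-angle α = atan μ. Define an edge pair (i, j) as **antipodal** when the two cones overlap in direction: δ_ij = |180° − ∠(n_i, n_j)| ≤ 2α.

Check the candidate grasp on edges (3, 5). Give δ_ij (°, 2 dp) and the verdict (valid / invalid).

α = atan 0.2 = 11.31°;  2α = 22.62°
edge 3: e_3 = (-2.92, +0.03);  n_3 = (+0.0103, +0.9999)
edge 5: e_5 = (+1.32, -1.33);  n_5 = (-0.7098, -0.7044)
∠(n_3, n_5) = 135.37°
δ = |180° − 135.37°| = 44.63°
44.63° > 2α = 22.62°  →  invalid

δ = 44.63°, invalid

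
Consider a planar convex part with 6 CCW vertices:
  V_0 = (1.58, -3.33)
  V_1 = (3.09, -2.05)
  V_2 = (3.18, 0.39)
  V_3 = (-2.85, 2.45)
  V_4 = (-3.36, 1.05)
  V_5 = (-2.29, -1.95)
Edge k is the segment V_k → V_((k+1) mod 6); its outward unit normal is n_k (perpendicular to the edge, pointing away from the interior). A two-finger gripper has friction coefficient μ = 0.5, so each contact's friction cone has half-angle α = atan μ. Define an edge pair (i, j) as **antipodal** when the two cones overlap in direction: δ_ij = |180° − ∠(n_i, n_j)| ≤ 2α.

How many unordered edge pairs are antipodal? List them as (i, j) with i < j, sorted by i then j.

count = 5; pairs: (0,3), (1,3), (1,4), (2,4), (2,5)

α = atan 0.5 = 26.57°;  2α = 53.13°
n_0 = (+0.6466, -0.7628)
n_1 = (+0.9993, -0.0369)
n_2 = (+0.3233, +0.9463)
n_3 = (-0.9396, +0.3423)
n_4 = (-0.9419, -0.3359)
n_5 = (-0.3359, -0.9419)
  (0,1): δ = 132.40°  ·
  (0,2): δ = 59.15°  ·
  (0,3): δ = 29.70°  ✓
  (0,4): δ = 69.34°  ·
  (0,5): δ = 120.09°  ·
  (1,2): δ = 106.75°  ·
  (1,3): δ = 17.90°  ✓
  (1,4): δ = 21.74°  ✓
  (1,5): δ = 72.49°  ·
  (2,3): δ = 91.15°  ·
  (2,4): δ = 51.51°  ✓
  (2,5): δ = 0.76°  ✓
  (3,4): δ = 140.35°  ·
  (3,5): δ = 89.61°  ·
  (4,5): δ = 129.26°  ·
antipodal pairs: 5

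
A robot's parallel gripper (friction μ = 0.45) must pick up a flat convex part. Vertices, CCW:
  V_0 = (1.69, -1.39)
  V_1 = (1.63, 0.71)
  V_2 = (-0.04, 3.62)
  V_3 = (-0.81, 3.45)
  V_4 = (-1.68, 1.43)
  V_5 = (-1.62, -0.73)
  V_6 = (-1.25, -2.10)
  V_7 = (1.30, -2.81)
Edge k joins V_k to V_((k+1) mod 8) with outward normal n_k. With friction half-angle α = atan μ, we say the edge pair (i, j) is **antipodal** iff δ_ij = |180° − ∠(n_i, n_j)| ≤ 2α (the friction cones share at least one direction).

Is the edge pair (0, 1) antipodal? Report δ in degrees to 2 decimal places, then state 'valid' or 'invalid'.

α = atan 0.45 = 24.23°;  2α = 48.46°
edge 0: e_0 = (-0.06, +2.10);  n_0 = (+0.9996, +0.0286)
edge 1: e_1 = (-1.67, +2.91);  n_1 = (+0.8673, +0.4977)
∠(n_0, n_1) = 28.21°
δ = |180° − 28.21°| = 151.79°
151.79° > 2α = 48.46°  →  invalid

δ = 151.79°, invalid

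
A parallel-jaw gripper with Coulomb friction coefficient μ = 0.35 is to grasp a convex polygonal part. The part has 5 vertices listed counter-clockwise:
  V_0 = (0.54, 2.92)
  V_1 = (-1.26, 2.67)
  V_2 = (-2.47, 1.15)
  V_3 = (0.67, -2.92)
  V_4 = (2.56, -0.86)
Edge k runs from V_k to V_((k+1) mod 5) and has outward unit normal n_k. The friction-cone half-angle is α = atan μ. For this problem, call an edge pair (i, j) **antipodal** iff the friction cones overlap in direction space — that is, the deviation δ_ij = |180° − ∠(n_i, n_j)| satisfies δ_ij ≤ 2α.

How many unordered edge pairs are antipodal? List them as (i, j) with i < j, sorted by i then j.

count = 2; pairs: (1,3), (2,4)

α = atan 0.35 = 19.29°;  2α = 38.58°
n_0 = (-0.1376, +0.9905)
n_1 = (-0.7824, +0.6228)
n_2 = (-0.7918, -0.6108)
n_3 = (+0.7369, -0.6760)
n_4 = (+0.8820, +0.4713)
  (0,1): δ = 136.43°  ·
  (0,2): δ = 60.26°  ·
  (0,3): δ = 39.56°  ·
  (0,4): δ = 110.21°  ·
  (1,2): δ = 103.83°  ·
  (1,3): δ = 4.01°  ✓
  (1,4): δ = 66.64°  ·
  (2,3): δ = 80.19°  ·
  (2,4): δ = 9.53°  ✓
  (3,4): δ = 109.34°  ·
antipodal pairs: 2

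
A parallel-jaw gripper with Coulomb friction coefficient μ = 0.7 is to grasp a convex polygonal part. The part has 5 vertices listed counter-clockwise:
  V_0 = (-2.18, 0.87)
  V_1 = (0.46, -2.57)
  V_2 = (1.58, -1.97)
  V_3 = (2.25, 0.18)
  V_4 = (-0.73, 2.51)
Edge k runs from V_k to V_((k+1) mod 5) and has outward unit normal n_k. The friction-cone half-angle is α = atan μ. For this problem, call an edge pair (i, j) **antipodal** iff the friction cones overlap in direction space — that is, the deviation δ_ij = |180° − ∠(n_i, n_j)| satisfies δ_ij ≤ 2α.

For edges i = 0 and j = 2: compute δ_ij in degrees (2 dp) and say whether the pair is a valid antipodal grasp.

δ = 54.81°, valid

α = atan 0.7 = 34.99°;  2α = 69.98°
edge 0: e_0 = (+2.64, -3.44);  n_0 = (-0.7933, -0.6088)
edge 2: e_2 = (+0.67, +2.15);  n_2 = (+0.9547, -0.2975)
∠(n_0, n_2) = 125.19°
δ = |180° − 125.19°| = 54.81°
54.81° ≤ 2α = 69.98°  →  valid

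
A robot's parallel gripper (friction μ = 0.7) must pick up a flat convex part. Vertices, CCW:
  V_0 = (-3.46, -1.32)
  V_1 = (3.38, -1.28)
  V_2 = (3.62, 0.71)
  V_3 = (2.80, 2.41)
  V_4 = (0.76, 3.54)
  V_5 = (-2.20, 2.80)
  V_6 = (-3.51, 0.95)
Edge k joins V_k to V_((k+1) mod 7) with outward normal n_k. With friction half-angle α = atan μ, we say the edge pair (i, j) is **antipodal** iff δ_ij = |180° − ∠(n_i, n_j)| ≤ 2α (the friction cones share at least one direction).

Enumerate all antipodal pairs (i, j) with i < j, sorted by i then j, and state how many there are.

α = atan 0.7 = 34.99°;  2α = 69.98°
n_0 = (+0.0058, -1.0000)
n_1 = (+0.9928, -0.1197)
n_2 = (+0.9007, +0.4345)
n_3 = (+0.4846, +0.8748)
n_4 = (-0.2425, +0.9701)
n_5 = (-0.8161, +0.5779)
n_6 = (-0.9998, -0.0220)
  (0,1): δ = 97.21°  ·
  (0,2): δ = 64.58°  ✓
  (0,3): δ = 29.32°  ✓
  (0,4): δ = 13.70°  ✓
  (0,5): δ = 54.36°  ✓
  (0,6): δ = 90.93°  ·
  (1,2): δ = 147.37°  ·
  (1,3): δ = 112.11°  ·
  (1,4): δ = 69.09°  ✓
  (1,5): δ = 28.43°  ✓
  (1,6): δ = 8.14°  ✓
  (2,3): δ = 144.73°  ·
  (2,4): δ = 101.71°  ·
  (2,5): δ = 61.05°  ✓
  (2,6): δ = 24.49°  ✓
  (3,4): δ = 136.98°  ·
  (3,5): δ = 96.32°  ·
  (3,6): δ = 59.76°  ✓
  (4,5): δ = 139.34°  ·
  (4,6): δ = 102.77°  ·
  (5,6): δ = 143.44°  ·
antipodal pairs: 10

count = 10; pairs: (0,2), (0,3), (0,4), (0,5), (1,4), (1,5), (1,6), (2,5), (2,6), (3,6)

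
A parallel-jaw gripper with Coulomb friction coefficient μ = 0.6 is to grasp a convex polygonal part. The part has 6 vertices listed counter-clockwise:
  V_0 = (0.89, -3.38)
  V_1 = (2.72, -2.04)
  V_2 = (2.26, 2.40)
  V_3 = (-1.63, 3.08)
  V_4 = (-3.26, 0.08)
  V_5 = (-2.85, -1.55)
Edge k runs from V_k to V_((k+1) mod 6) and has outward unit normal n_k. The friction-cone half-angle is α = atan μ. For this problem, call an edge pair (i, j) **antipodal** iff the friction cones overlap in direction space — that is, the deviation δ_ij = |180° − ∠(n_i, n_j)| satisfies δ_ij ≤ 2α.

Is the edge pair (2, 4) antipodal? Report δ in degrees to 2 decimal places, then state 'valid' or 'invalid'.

δ = 65.97°, invalid

α = atan 0.6 = 30.96°;  2α = 61.93°
edge 2: e_2 = (-3.89, +0.68);  n_2 = (+0.1722, +0.9851)
edge 4: e_4 = (+0.41, -1.63);  n_4 = (-0.9698, -0.2439)
∠(n_2, n_4) = 114.03°
δ = |180° − 114.03°| = 65.97°
65.97° > 2α = 61.93°  →  invalid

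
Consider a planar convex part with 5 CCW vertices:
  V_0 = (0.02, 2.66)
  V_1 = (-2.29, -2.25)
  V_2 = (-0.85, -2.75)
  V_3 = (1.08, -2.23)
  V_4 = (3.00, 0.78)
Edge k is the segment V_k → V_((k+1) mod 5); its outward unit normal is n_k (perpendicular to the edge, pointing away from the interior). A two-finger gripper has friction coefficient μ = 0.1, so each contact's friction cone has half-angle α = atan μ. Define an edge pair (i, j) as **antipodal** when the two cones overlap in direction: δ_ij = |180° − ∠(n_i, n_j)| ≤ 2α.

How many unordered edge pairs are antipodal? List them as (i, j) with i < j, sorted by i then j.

α = atan 0.1 = 5.71°;  2α = 11.42°
n_0 = (-0.9049, +0.4257)
n_1 = (-0.3280, -0.9447)
n_2 = (+0.2602, -0.9656)
n_3 = (+0.8431, -0.5378)
n_4 = (+0.5336, +0.8458)
  (0,1): δ = 83.95°  ·
  (0,2): δ = 49.73°  ·
  (0,3): δ = 7.34°  ✓
  (0,4): δ = 82.95°  ·
  (1,2): δ = 145.77°  ·
  (1,3): δ = 103.38°  ·
  (1,4): δ = 13.10°  ·
  (2,3): δ = 137.61°  ·
  (2,4): δ = 47.33°  ·
  (3,4): δ = 89.71°  ·
antipodal pairs: 1

count = 1; pairs: (0,3)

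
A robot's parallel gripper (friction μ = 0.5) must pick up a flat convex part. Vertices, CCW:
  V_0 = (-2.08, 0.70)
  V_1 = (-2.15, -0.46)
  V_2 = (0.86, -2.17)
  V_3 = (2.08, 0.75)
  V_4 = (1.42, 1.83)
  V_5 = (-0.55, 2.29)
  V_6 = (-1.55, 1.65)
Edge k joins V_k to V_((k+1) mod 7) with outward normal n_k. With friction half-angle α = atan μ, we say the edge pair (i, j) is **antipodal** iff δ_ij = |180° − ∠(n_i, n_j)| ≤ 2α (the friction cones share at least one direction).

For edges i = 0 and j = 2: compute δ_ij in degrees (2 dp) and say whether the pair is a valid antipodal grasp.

δ = 19.22°, valid

α = atan 0.5 = 26.57°;  2α = 53.13°
edge 0: e_0 = (-0.07, -1.16);  n_0 = (-0.9982, +0.0602)
edge 2: e_2 = (+1.22, +2.92);  n_2 = (+0.9227, -0.3855)
∠(n_0, n_2) = 160.78°
δ = |180° − 160.78°| = 19.22°
19.22° ≤ 2α = 53.13°  →  valid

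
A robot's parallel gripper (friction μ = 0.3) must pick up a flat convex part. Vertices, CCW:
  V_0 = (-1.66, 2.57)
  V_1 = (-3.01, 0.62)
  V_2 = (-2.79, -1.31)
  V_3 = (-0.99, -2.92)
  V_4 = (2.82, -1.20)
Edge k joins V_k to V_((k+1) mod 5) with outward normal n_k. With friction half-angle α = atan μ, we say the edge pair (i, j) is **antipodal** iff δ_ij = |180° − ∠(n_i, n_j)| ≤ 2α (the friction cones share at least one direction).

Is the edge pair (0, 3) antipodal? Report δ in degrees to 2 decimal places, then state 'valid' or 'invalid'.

α = atan 0.3 = 16.70°;  2α = 33.40°
edge 0: e_0 = (-1.35, -1.95);  n_0 = (-0.8222, +0.5692)
edge 3: e_3 = (+3.81, +1.72);  n_3 = (+0.4115, -0.9114)
∠(n_0, n_3) = 148.99°
δ = |180° − 148.99°| = 31.01°
31.01° ≤ 2α = 33.40°  →  valid

δ = 31.01°, valid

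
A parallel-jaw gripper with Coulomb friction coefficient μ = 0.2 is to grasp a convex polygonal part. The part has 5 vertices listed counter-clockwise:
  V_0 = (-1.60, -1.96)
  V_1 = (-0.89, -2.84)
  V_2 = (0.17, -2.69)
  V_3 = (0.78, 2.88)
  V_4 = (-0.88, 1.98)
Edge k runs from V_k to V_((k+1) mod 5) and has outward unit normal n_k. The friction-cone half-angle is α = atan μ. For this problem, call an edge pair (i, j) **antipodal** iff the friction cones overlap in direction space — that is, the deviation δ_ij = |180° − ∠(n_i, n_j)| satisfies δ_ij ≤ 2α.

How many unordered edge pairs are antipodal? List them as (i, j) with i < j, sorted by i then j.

α = atan 0.2 = 11.31°;  2α = 22.62°
n_0 = (-0.7783, -0.6279)
n_1 = (+0.1401, -0.9901)
n_2 = (+0.9941, -0.1089)
n_3 = (-0.4766, +0.8791)
n_4 = (-0.9837, +0.1798)
  (0,1): δ = 120.84°  ·
  (0,2): δ = 45.15°  ·
  (0,3): δ = 79.57°  ·
  (0,4): δ = 130.75°  ·
  (1,2): δ = 104.30°  ·
  (1,3): δ = 20.41°  ✓
  (1,4): δ = 71.59°  ·
  (2,3): δ = 55.28°  ·
  (2,4): δ = 4.11°  ✓
  (3,4): δ = 128.82°  ·
antipodal pairs: 2

count = 2; pairs: (1,3), (2,4)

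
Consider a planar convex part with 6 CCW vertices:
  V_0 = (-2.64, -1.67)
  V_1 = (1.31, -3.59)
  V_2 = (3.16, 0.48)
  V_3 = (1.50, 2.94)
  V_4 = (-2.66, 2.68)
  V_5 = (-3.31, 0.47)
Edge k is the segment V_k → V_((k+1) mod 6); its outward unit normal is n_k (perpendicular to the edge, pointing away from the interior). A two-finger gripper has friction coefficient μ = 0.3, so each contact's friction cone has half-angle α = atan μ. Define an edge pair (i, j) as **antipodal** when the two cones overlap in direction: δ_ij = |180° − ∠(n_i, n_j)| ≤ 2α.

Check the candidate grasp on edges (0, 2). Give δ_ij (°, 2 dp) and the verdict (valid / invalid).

δ = 30.07°, valid

α = atan 0.3 = 16.70°;  2α = 33.40°
edge 0: e_0 = (+3.95, -1.92);  n_0 = (-0.4372, -0.8994)
edge 2: e_2 = (-1.66, +2.46);  n_2 = (+0.8289, +0.5594)
∠(n_0, n_2) = 149.93°
δ = |180° − 149.93°| = 30.07°
30.07° ≤ 2α = 33.40°  →  valid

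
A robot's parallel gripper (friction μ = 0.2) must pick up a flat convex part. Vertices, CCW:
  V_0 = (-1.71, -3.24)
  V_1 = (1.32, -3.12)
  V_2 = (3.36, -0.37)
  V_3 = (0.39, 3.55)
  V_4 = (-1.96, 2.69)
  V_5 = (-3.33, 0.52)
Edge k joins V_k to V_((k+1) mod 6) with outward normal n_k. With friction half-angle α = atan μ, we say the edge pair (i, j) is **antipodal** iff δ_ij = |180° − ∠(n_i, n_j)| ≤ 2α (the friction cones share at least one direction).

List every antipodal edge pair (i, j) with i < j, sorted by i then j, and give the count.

count = 3; pairs: (0,3), (1,4), (2,5)

α = atan 0.2 = 11.31°;  2α = 22.62°
n_0 = (+0.0396, -0.9992)
n_1 = (+0.8031, -0.5958)
n_2 = (+0.7971, +0.6039)
n_3 = (-0.3437, +0.9391)
n_4 = (-0.8456, +0.5338)
n_5 = (-0.9184, -0.3957)
  (0,1): δ = 128.84°  ·
  (0,2): δ = 55.12°  ·
  (0,3): δ = 17.83°  ✓
  (0,4): δ = 55.47°  ·
  (0,5): δ = 111.04°  ·
  (1,2): δ = 106.28°  ·
  (1,3): δ = 33.33°  ·
  (1,4): δ = 4.30°  ✓
  (1,5): δ = 59.88°  ·
  (2,3): δ = 107.05°  ·
  (2,4): δ = 69.42°  ·
  (2,5): δ = 13.84°  ✓
  (3,4): δ = 142.37°  ·
  (3,5): δ = 86.79°  ·
  (4,5): δ = 124.43°  ·
antipodal pairs: 3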